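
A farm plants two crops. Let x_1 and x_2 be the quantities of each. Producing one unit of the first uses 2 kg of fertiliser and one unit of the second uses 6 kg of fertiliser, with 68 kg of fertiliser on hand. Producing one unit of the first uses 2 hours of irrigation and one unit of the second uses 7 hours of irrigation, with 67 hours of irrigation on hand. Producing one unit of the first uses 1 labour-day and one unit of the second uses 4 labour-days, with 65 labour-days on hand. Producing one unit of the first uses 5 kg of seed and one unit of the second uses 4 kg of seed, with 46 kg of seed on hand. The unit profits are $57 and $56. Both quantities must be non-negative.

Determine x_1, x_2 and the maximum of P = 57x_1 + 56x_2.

x_1 = 2, x_2 = 9, maximum P = 618

Corner points and P = 57x_1 + 56x_2:
  (0, 0) → P = 0
  (0, 67/7) → P = 536
  (46/5, 0) → P = 2622/5
  (2, 9) → P = 618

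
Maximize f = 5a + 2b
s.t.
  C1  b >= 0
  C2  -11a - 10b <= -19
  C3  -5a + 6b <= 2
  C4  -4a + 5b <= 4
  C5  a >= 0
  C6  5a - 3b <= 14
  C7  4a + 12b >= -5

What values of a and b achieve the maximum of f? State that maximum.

a = 6, b = 16/3, maximum f = 122/3

Feasible corners and f = 5a + 2b:
  (19/11, 0) → f = 95/11
  (14/5, 0) → f = 14
  (47/58, 117/116) → f = 176/29
  (6, 16/3) → f = 122/3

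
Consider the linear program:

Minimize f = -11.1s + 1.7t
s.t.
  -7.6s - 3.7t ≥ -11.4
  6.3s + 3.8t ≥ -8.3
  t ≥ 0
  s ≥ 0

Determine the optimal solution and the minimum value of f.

Extreme points and f = -11.1s + 1.7t:
  (3/2, 0) → f = -333/20
  (0, 114/37) → f = 969/185
  (0, 0) → f = 0

The binding constraints are -7.6s - 3.7t = -11.4 and t = 0.
Solving simultaneously gives s = 3/2, t = 0.

s = 1.5, t = 0, minimum f = -16.65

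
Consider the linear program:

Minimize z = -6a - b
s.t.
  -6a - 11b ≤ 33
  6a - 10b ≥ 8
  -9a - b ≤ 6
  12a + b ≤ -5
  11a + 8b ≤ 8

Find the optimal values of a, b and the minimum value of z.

Vertices and z = -6a - b:
  (-11/31, -87/31) → z = 153/31
  (-11/63, -61/21) → z = 83/21
  (-13/24, -9/8) → z = 35/8
  (-1/3, -1) → z = 3

The optimum lies where 6a - 10b = 8 and 12a + b = -5.
Solving simultaneously gives a = -1/3, b = -1.

a = -1/3, b = -1, minimum z = 3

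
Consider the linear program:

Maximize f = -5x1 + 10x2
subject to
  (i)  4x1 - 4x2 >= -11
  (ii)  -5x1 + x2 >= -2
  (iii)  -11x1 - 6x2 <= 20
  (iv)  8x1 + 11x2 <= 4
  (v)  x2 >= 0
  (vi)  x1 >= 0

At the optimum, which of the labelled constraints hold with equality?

Extreme points and f = -5x1 + 10x2:
  (26/63, 4/63) → f = -10/7
  (2/5, 0) → f = -2
  (0, 4/11) → f = 40/11
  (0, 0) → f = 0

The maximum is at (0, 4/11). Substituting into each constraint, equality holds for (iv) and (vi); the remaining constraints have slack.

(iv) and (vi)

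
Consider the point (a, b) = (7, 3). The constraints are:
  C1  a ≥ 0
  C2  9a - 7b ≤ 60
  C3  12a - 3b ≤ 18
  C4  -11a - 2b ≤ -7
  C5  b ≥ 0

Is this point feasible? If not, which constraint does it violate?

Constraint C3: 12a - 3b = 75, which is not ≤ 18. All other constraints are satisfied.

not feasible — violates C3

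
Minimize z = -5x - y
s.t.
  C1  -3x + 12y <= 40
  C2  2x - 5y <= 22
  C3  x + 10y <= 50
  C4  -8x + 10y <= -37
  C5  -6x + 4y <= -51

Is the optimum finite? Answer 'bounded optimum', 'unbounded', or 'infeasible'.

Corner points and z = -5x - y:
  (94/5, 78/25) → z = -2428/25
  (167/22, -15/11) → z = -805/22
  (355/32, 249/64) → z = -3799/64
The feasible region has finitely many vertices and no improving ray; the minimum is -2428/25 at (94/5, 78/25).

bounded optimum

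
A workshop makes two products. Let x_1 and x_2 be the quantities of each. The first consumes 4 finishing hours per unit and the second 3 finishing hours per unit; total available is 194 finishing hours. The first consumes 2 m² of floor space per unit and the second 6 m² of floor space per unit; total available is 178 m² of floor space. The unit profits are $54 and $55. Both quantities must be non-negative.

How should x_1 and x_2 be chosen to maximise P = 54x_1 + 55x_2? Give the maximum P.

x_1 = 35, x_2 = 18, maximum P = 2880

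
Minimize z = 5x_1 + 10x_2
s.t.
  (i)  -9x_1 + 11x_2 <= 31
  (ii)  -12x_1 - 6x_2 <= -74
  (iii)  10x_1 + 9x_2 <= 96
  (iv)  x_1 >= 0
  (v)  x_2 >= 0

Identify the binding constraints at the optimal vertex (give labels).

(ii) and (v)

Vertices and z = 5x_1 + 10x_2:
  (314/93, 173/31) → z = 6760/93
  (777/191, 1174/191) → z = 15625/191
  (37/6, 0) → z = 185/6
  (48/5, 0) → z = 48

The minimum is at (37/6, 0). Substituting into each constraint, equality holds for (ii) and (v); the remaining constraints have slack.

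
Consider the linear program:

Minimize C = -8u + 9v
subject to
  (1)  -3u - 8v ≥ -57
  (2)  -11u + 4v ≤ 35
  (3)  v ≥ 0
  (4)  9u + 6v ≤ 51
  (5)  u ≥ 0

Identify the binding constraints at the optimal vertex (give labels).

Extreme points and C = -8u + 9v:
  (11/9, 20/3) → C = 452/9
  (0, 57/8) → C = 513/8
  (17/3, 0) → C = -136/3
  (0, 0) → C = 0

The minimum is at (17/3, 0). Substituting into each constraint, equality holds for (3) and (4); the remaining constraints have slack.

(3) and (4)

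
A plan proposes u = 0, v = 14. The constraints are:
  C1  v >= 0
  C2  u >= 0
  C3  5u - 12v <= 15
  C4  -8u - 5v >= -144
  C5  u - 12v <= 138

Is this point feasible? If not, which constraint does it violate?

feasible

C1: 14 ≥ 0 ✓
C2: 0 ≥ 0 ✓
C3: -168 ≤ 15 ✓
C4: -70 ≥ -144 ✓
C5: -168 ≤ 138 ✓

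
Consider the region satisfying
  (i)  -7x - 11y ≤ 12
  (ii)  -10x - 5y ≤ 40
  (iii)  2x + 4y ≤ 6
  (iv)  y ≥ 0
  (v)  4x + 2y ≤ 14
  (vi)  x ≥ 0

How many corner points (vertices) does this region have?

The feasible vertices (each the meet of two boundaries and inside every other half-plane) are:
  (3, 0)
  (0, 3/2)
  (0, 0)

3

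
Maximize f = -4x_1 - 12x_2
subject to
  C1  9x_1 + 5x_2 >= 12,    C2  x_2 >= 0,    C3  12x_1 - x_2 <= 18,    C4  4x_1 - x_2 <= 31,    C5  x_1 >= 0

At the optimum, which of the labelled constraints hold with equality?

C1 and C2

Extreme points and f = -4x_1 - 12x_2:
  (4/3, 0) → f = -16/3
  (0, 12/5) → f = -144/5
  (3/2, 0) → f = -6
The feasible region is unbounded (it extends along (0, 1), (1, 12)), but f strictly decreases along every unbounded feasible direction, so there is no improving ray and the maximum is attained at a vertex.

The maximum is at (4/3, 0). Substituting into each constraint, equality holds for C1 and C2; the remaining constraints have slack.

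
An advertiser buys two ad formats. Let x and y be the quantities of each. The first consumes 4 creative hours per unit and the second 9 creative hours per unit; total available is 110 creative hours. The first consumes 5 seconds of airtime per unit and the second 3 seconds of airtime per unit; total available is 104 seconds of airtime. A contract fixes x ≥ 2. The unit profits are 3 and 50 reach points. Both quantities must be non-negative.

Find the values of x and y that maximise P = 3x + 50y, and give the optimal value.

x = 2, y = 34/3, maximum P = 1718/3

Extreme points and P = 3x + 50y:
  (104/5, 0) → P = 312/5
  (2, 0) → P = 6
  (202/11, 134/33) → P = 8518/33
  (2, 34/3) → P = 1718/3

The binding constraints are 4x + 9y = 110 and x = 2.
Solving simultaneously gives x = 2, y = 34/3.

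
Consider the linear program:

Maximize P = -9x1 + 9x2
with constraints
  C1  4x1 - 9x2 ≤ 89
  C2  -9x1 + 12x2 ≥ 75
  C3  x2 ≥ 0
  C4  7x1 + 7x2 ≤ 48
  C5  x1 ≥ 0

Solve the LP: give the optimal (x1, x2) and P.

x1 = 0, x2 = 48/7, maximum P = 432/7

Corner points and P = -9x1 + 9x2:
  (17/49, 319/49) → P = 2718/49
  (0, 25/4) → P = 225/4
  (0, 48/7) → P = 432/7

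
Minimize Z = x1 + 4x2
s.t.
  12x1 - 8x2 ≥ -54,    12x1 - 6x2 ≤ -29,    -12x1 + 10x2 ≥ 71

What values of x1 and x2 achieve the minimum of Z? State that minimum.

Vertices and Z = x1 + 4x2:
  (23/6, 25/2) → Z = 323/6
  (7/6, 17/2) → Z = 211/6
  (17/6, 21/2) → Z = 269/6

The optimum lies where 12x1 - 8x2 = -54 and -12x1 + 10x2 = 71.
Solving simultaneously gives x1 = 7/6, x2 = 17/2.

x1 = 7/6, x2 = 17/2, minimum Z = 211/6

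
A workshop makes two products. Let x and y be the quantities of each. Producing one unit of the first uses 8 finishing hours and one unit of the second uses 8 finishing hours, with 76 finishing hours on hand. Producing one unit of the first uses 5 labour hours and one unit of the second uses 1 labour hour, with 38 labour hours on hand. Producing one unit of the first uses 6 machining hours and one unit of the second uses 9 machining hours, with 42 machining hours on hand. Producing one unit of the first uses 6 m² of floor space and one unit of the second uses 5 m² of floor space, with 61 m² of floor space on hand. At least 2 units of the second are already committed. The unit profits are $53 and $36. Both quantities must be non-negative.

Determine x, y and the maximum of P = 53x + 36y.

x = 4, y = 2, maximum P = 284

Feasible corners and P = 53x + 36y:
  (0, 14/3) → P = 168
  (0, 2) → P = 72
  (4, 2) → P = 284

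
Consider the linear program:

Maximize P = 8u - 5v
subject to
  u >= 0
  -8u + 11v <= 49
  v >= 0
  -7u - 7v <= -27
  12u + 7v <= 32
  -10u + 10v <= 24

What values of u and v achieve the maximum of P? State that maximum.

u = 1, v = 20/7, maximum P = -44/7

Vertices and P = 8u - 5v:
  (1, 20/7) → P = -44/7
  (51/70, 219/70) → P = -687/70
  (4/5, 16/5) → P = -48/5

The binding constraints are -7u - 7v = -27 and 12u + 7v = 32.
Solving simultaneously gives u = 1, v = 20/7.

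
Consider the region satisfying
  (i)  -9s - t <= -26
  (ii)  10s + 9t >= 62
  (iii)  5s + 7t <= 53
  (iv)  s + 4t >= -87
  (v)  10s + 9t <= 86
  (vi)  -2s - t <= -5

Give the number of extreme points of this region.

Pairwise boundary intersections that survive every other constraint:
  (172/71, 298/71)
  (129/58, 347/58)
  (1031/31, -932/31)
  (5, 4)
  (1127/31, -956/31)

5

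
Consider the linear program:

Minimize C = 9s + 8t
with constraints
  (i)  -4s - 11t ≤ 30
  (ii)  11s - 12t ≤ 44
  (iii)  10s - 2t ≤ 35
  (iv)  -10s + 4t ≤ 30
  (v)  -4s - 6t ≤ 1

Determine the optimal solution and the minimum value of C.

s = -46/19, t = 55/38, minimum C = -194/19

Feasible corners and C = 9s + 8t:
  (166/49, -55/98) → C = 26
  (42/19, -187/114) → C = 386/57
  (10, 65/2) → C = 350
  (-46/19, 55/38) → C = -194/19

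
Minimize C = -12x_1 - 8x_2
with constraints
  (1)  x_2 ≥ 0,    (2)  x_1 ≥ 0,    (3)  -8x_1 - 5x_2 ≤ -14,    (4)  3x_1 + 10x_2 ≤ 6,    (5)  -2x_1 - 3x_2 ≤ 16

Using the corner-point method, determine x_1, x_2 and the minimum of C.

Feasible corners and C = -12x_1 - 8x_2:
  (7/4, 0) → C = -21
  (2, 0) → C = -24
  (22/13, 6/65) → C = -1368/65

At the optimal vertex, x_2 = 0 and 3x_1 + 10x_2 = 6.
Solving simultaneously gives x_1 = 2, x_2 = 0.

x_1 = 2, x_2 = 0, minimum C = -24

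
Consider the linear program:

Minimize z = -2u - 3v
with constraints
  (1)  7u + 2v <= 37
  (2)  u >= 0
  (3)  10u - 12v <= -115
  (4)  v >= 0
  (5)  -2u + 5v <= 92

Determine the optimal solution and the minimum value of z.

Corner points and z = -2u - 3v:
  (107/52, 1175/104) → z = -3953/104
  (1/39, 718/39) → z = -2156/39
  (0, 115/12) → z = -115/4
  (0, 92/5) → z = -276/5

The binding constraints are 7u + 2v = 37 and -2u + 5v = 92.
Solving simultaneously gives u = 1/39, v = 718/39.

u = 1/39, v = 718/39, minimum z = -2156/39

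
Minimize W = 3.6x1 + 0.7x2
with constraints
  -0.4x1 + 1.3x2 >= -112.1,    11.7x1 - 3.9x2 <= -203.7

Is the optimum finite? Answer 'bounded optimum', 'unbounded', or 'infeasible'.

unbounded

From the feasible point (-360/7, -9287/91), moving in the direction (-1.3, -0.4) keeps every constraint satisfied while W decreases without bound.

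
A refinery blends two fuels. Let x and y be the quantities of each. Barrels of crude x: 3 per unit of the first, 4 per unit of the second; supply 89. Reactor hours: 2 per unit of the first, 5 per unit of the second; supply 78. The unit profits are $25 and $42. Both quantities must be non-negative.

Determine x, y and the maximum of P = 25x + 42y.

Vertices and P = 25x + 42y:
  (0, 0) → P = 0
  (0, 78/5) → P = 3276/5
  (89/3, 0) → P = 2225/3
  (19, 8) → P = 811

At the optimal vertex, 3x + 4y = 89 and 2x + 5y = 78.
Solving simultaneously gives x = 19, y = 8.

x = 19, y = 8, maximum P = 811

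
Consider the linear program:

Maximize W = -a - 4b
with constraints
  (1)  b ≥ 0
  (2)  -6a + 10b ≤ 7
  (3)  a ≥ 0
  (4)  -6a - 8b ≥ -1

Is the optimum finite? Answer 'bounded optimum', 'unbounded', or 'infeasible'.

bounded optimum

Vertices and W = -a - 4b:
  (0, 0) → W = 0
  (1/6, 0) → W = -1/6
  (0, 1/8) → W = -1/2
The feasible region has finitely many vertices and no improving ray; the maximum is 0 at (0, 0).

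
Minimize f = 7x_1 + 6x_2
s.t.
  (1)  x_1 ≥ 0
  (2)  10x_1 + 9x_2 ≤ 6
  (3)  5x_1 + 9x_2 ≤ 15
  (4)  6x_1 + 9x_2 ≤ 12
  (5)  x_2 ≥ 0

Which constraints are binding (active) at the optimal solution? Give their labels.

Extreme points and f = 7x_1 + 6x_2:
  (0, 2/3) → f = 4
  (0, 0) → f = 0
  (3/5, 0) → f = 21/5

The minimum is at (0, 0). Substituting into each constraint, equality holds for (1) and (5); the remaining constraints have slack.

(1) and (5)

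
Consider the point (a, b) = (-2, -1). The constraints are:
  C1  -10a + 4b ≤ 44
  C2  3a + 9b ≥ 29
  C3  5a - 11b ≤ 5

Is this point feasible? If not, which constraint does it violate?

Constraint C2: 3a + 9b = -15, which is not ≥ 29. All other constraints are satisfied.

not feasible — violates C2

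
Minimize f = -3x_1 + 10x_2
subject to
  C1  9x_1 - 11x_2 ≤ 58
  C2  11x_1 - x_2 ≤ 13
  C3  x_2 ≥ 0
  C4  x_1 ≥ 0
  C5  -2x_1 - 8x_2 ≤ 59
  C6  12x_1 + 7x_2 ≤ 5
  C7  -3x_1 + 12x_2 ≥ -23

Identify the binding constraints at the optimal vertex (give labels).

Corner points and f = -3x_1 + 10x_2:
  (0, 0) → f = 0
  (5/12, 0) → f = -5/4
  (0, 5/7) → f = 50/7

The minimum is at (5/12, 0). Substituting into each constraint, equality holds for C3 and C6; the remaining constraints have slack.

C3 and C6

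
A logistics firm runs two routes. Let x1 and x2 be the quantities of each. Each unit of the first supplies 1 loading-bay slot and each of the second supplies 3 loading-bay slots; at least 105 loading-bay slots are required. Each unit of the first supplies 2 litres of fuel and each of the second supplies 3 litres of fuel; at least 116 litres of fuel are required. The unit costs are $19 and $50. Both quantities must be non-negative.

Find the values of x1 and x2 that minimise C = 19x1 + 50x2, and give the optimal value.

x1 = 11, x2 = 94/3, minimum C = 5327/3

Extreme points and C = 19x1 + 50x2:
  (0, 116/3) → C = 5800/3
  (105, 0) → C = 1995
  (11, 94/3) → C = 5327/3
The feasible region is unbounded (it extends along (0, 1), (1, 0)), but C strictly increases along every unbounded feasible direction, so there is no improving ray and the minimum is attained at a vertex.

The optimum lies where x1 + 3x2 = 105 and 2x1 + 3x2 = 116.
Solving simultaneously gives x1 = 11, x2 = 94/3.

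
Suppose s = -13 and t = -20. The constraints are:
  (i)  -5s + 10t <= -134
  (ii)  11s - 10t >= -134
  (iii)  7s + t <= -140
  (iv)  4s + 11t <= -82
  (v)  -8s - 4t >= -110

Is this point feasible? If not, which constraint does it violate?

Constraint (iii): 7s + t = -111, which is not ≤ -140. All other constraints are satisfied.

not feasible — violates (iii)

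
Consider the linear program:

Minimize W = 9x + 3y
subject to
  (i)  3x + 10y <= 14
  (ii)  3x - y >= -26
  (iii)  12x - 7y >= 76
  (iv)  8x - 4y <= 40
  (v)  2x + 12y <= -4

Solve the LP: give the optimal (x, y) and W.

x = -36, y = -82, minimum W = -570

Corner points and W = 9x + 3y:
  (-86/3, -60) → W = -438
  (-36, -82) → W = -570
  (-3, -16) → W = -75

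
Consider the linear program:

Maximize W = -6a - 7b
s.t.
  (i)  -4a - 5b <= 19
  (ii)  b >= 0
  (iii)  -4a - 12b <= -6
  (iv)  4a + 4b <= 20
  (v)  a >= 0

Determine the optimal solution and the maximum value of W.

Corner points and W = -6a - 7b:
  (3/2, 0) → W = -9
  (5, 0) → W = -30
  (0, 1/2) → W = -7/2
  (0, 5) → W = -35

a = 0, b = 1/2, maximum W = -7/2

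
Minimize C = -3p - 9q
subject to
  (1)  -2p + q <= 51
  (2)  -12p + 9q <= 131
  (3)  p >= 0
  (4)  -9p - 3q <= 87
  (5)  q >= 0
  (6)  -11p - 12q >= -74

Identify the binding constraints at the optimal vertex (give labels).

Corner points and C = -3p - 9q:
  (0, 0) → C = 0
  (0, 37/6) → C = -111/2
  (74/11, 0) → C = -222/11

The minimum is at (0, 37/6). Substituting into each constraint, equality holds for (3) and (6); the remaining constraints have slack.

(3) and (6)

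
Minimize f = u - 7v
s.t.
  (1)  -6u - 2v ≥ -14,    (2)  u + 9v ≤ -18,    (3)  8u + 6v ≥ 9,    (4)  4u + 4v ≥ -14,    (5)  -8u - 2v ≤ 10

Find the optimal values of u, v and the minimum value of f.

u = 63/22, v = -51/22, minimum f = 210/11

The optimum lies where u + 9v = -18 and 8u + 6v = 9.
Solving simultaneously gives u = 63/22, v = -51/22.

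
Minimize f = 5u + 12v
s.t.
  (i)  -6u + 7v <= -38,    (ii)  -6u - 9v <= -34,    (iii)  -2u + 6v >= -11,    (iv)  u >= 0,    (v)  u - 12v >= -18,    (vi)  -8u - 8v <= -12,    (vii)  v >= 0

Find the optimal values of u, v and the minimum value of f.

u = 151/22, v = 5/11, minimum f = 875/22

Corner points and f = 5u + 12v:
  (151/22, 5/11) → f = 875/22
  (582/65, 146/65) → f = 4662/65
  (40/3, 47/18) → f = 98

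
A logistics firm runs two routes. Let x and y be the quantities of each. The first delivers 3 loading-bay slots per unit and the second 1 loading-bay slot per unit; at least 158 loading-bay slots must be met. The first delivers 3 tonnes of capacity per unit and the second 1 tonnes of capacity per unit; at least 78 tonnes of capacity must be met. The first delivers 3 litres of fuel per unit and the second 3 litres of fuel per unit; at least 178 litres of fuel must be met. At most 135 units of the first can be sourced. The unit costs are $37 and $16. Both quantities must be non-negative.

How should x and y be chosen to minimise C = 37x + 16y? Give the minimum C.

Extreme points and C = 37x + 16y:
  (0, 158) → C = 2528
  (178/3, 0) → C = 6586/3
  (135, 0) → C = 4995
  (148/3, 10) → C = 5956/3
The feasible region is unbounded (it extends along (0, 1)), but C strictly increases along every unbounded feasible direction, so there is no improving ray and the minimum is attained at a vertex.

x = 148/3, y = 10, minimum C = 5956/3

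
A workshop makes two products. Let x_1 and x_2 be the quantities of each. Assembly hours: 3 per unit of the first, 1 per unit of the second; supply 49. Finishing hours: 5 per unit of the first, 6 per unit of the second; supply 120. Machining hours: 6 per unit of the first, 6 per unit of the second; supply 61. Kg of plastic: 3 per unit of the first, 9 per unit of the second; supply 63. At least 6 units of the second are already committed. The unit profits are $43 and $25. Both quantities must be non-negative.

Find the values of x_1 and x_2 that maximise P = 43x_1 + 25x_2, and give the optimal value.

x_1 = 3, x_2 = 6, maximum P = 279

Feasible corners and P = 43x_1 + 25x_2:
  (0, 7) → P = 175
  (0, 6) → P = 150
  (3, 6) → P = 279

The optimum lies where 3x_1 + 9x_2 = 63 and x_2 = 6.
Solving simultaneously gives x_1 = 3, x_2 = 6.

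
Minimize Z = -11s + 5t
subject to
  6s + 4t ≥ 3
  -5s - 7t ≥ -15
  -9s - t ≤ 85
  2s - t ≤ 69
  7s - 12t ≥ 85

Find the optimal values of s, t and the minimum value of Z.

Corner points and Z = -11s + 5t:
  (279/14, -204/7) → Z = -5109/14
  (94/25, -489/100) → Z = -6581/100
  (498/19, -315/19) → Z = -7053/19
  (775/109, -320/109) → Z = -10125/109

The optimum lies where -5s - 7t = -15 and 2s - t = 69.
Solving simultaneously gives s = 498/19, t = -315/19.

s = 498/19, t = -315/19, minimum Z = -7053/19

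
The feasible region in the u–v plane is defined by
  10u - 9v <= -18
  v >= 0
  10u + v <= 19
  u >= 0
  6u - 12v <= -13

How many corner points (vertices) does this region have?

3

Pairwise boundary intersections that survive every other constraint:
  (153/100, 37/10)
  (0, 2)
  (0, 19)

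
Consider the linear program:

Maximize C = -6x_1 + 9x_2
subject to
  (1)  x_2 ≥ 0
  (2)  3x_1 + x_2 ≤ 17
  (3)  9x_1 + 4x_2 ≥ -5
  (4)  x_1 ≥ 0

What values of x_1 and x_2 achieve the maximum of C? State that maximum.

x_1 = 0, x_2 = 17, maximum C = 153

Feasible corners and C = -6x_1 + 9x_2:
  (17/3, 0) → C = -34
  (0, 0) → C = 0
  (0, 17) → C = 153

The optimum lies where 3x_1 + x_2 = 17 and x_1 = 0.
Solving simultaneously gives x_1 = 0, x_2 = 17.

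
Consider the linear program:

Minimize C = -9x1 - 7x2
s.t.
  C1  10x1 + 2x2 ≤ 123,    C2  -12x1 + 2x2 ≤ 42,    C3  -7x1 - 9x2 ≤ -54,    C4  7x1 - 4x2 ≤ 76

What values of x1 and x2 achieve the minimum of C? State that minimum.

x1 = 81/22, x2 = 474/11, minimum C = -7365/22

Extreme points and C = -9x1 - 7x2:
  (81/22, 474/11) → C = -7365/22
  (322/27, 101/54) → C = -6503/54
  (-135/61, 471/61) → C = -2082/61
  (900/91, -22/13) → C = -7022/91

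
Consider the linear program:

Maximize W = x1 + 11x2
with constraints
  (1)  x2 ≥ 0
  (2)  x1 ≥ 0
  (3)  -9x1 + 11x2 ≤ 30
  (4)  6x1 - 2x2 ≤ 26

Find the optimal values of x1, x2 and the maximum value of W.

Vertices and W = x1 + 11x2:
  (0, 0) → W = 0
  (13/3, 0) → W = 13/3
  (0, 30/11) → W = 30
  (173/24, 69/8) → W = 1225/12

x1 = 173/24, x2 = 69/8, maximum W = 1225/12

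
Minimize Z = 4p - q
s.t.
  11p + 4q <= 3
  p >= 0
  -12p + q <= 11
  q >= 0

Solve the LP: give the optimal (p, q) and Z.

Vertices and Z = 4p - q:
  (0, 3/4) → Z = -3/4
  (3/11, 0) → Z = 12/11
  (0, 0) → Z = 0

p = 0, q = 3/4, minimum Z = -3/4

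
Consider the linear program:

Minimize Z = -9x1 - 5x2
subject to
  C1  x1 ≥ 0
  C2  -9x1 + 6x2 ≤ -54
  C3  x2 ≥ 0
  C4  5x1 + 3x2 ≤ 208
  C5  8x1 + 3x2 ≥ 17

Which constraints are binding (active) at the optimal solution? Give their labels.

Extreme points and Z = -9x1 - 5x2:
  (6, 0) → Z = -54
  (470/19, 534/19) → Z = -6900/19
  (208/5, 0) → Z = -1872/5

The minimum is at (208/5, 0). Substituting into each constraint, equality holds for C3 and C4; the remaining constraints have slack.

C3 and C4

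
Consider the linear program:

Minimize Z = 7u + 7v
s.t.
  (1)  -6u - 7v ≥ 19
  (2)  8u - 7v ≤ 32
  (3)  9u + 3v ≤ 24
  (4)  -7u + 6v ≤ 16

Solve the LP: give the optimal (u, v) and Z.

u = -304, v = -352, minimum Z = -4592

The binding constraints are 8u - 7v = 32 and -7u + 6v = 16.
Solving simultaneously gives u = -304, v = -352.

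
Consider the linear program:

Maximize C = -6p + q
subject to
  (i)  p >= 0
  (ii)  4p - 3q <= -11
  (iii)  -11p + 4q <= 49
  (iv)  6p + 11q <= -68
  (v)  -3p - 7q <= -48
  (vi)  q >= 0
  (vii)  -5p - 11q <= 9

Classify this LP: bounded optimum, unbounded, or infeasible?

The boundaries p = 0 and -11p + 4q = 49 meet at (0, 49/4), but that point violates 6p + 11q ≤ -68. Every candidate vertex is excluded by some other constraint, so the feasible region is empty.

infeasible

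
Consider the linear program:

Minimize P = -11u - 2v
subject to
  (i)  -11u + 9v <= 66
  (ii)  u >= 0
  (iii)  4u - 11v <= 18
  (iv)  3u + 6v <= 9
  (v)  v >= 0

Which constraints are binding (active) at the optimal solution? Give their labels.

(iv) and (v)

Vertices and P = -11u - 2v:
  (0, 3/2) → P = -3
  (0, 0) → P = 0
  (3, 0) → P = -33

The minimum is at (3, 0). Substituting into each constraint, equality holds for (iv) and (v); the remaining constraints have slack.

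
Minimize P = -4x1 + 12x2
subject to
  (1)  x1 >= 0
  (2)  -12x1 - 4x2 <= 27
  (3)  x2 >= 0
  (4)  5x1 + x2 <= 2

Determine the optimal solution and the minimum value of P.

x1 = 2/5, x2 = 0, minimum P = -8/5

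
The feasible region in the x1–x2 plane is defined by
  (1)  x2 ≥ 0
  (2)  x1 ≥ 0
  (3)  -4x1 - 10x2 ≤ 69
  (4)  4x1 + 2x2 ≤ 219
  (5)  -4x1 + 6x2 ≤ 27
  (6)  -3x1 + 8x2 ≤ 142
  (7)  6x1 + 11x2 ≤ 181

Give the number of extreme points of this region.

4

Of the 21 pairwise boundary intersections, those satisfying every inequality are:
  (0, 0)
  (181/6, 0)
  (0, 9/2)
  (789/80, 443/40)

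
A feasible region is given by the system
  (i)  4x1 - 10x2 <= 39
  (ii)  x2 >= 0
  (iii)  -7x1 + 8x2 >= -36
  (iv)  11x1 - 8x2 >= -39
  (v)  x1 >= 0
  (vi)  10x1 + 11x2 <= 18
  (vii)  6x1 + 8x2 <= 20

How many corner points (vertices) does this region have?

Intersecting each pair of boundary lines and keeping only the points that satisfy every inequality leaves:
  (0, 0)
  (9/5, 0)
  (0, 18/11)

3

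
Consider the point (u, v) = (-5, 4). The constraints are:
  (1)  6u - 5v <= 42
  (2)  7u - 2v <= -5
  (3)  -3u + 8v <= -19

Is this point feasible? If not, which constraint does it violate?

not feasible — violates (3)

Constraint (3): -3u + 8v = 47, which is not ≤ -19. All other constraints are satisfied.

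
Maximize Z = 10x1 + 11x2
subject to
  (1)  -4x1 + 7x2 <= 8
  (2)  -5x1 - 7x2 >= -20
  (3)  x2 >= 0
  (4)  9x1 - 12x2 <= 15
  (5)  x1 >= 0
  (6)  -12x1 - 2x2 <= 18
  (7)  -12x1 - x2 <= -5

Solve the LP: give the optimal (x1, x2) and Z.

Corner points and Z = 10x1 + 11x2:
  (4/3, 40/21) → Z = 240/7
  (27/88, 29/22) → Z = 773/44
  (115/41, 35/41) → Z = 1535/41
  (5/3, 0) → Z = 50/3
  (5/12, 0) → Z = 25/6

At the optimal vertex, -5x1 - 7x2 = -20 and 9x1 - 12x2 = 15.
Solving simultaneously gives x1 = 115/41, x2 = 35/41.

x1 = 115/41, x2 = 35/41, maximum Z = 1535/41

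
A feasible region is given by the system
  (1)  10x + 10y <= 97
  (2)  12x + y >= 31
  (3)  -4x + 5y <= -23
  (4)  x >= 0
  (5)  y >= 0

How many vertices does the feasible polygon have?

3

The feasible vertices (each the meet of two boundaries and inside every other half-plane) are:
  (143/18, 79/45)
  (97/10, 0)
  (23/4, 0)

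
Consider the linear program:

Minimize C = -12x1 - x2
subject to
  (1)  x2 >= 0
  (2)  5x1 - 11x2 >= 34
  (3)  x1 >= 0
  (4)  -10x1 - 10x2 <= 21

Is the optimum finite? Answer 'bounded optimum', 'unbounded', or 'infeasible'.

unbounded

From the feasible point (34/5, 0), moving in the direction (11, 5) keeps every constraint satisfied while C decreases without bound.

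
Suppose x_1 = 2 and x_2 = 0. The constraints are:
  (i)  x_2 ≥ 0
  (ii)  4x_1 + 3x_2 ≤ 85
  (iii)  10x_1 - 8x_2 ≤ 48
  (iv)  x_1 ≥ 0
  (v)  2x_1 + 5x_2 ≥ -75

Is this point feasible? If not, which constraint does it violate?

(i): 0 ≥ 0 ✓
(ii): 8 ≤ 85 ✓
(iii): 20 ≤ 48 ✓
(iv): 2 ≥ 0 ✓
(v): 4 ≥ -75 ✓

feasible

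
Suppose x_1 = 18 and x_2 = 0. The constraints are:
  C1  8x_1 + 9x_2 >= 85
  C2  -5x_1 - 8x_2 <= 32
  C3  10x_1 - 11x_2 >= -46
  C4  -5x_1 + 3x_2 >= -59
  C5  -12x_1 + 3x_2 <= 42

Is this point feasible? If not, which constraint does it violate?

not feasible — violates C4

Constraint C4: -5x_1 + 3x_2 = -90, which is not ≥ -59. All other constraints are satisfied.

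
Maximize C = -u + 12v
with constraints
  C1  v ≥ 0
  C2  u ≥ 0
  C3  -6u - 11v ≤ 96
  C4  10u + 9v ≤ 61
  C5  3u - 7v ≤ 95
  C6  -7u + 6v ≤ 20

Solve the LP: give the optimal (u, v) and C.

u = 62/41, v = 209/41, maximum C = 2446/41

Feasible corners and C = -u + 12v:
  (0, 0) → C = 0
  (61/10, 0) → C = -61/10
  (0, 10/3) → C = 40
  (62/41, 209/41) → C = 2446/41

The binding constraints are 10u + 9v = 61 and -7u + 6v = 20.
Solving simultaneously gives u = 62/41, v = 209/41.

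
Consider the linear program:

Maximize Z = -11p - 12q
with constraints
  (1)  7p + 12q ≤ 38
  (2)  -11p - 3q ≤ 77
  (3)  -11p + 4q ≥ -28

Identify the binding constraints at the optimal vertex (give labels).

(2) and (3)

Feasible corners and Z = -11p - 12q:
  (-346/37, 319/37) → Z = -22/37
  (61/20, 111/80) → Z = -251/5
  (-32/11, -15) → Z = 212

The maximum is at (-32/11, -15). Substituting into each constraint, equality holds for (2) and (3); the remaining constraints have slack.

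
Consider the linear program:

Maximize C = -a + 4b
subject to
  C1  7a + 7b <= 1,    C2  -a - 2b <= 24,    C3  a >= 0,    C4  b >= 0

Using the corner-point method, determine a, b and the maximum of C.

Corner points and C = -a + 4b:
  (0, 1/7) → C = 4/7
  (1/7, 0) → C = -1/7
  (0, 0) → C = 0

a = 0, b = 1/7, maximum C = 4/7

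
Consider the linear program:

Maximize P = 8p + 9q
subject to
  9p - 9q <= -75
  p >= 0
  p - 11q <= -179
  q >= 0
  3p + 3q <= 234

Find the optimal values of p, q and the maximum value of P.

Vertices and P = 8p + 9q:
  (131/15, 256/15) → P = 3352/15
  (209/6, 259/6) → P = 4003/6
  (0, 179/11) → P = 1611/11
  (0, 78) → P = 702

At the optimal vertex, p = 0 and 3p + 3q = 234.
Solving simultaneously gives p = 0, q = 78.

p = 0, q = 78, maximum P = 702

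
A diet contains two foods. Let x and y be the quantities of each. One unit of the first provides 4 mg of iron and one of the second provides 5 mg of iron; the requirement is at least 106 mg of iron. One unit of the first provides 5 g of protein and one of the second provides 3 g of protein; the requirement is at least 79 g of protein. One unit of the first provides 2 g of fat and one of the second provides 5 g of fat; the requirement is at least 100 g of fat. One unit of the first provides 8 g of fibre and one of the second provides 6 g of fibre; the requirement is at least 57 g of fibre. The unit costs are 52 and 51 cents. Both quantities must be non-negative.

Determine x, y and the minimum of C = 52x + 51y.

x = 5, y = 18, minimum C = 1178

The feasible region is unbounded (it extends along (0, 1), (1, 0)), but C strictly increases along every unbounded feasible direction, so there is no improving ray and the minimum is attained at a vertex.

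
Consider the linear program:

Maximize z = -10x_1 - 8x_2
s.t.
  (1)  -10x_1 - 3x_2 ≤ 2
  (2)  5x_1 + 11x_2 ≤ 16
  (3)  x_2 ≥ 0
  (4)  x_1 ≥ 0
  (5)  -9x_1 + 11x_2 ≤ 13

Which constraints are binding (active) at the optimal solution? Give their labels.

Feasible corners and z = -10x_1 - 8x_2:
  (16/5, 0) → z = -32
  (3/14, 19/14) → z = -13
  (0, 0) → z = 0
  (0, 13/11) → z = -104/11

The maximum is at (0, 0). Substituting into each constraint, equality holds for (3) and (4); the remaining constraints have slack.

(3) and (4)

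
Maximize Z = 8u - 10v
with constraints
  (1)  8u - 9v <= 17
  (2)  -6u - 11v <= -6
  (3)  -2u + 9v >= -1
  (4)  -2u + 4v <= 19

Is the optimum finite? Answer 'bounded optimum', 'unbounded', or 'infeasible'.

bounded optimum

Corner points and Z = 8u - 10v:
  (8/3, 13/27) → Z = 446/27
  (239/14, 93/7) → Z = 26/7
  (65/76, 3/38) → Z = 115/19
  (-185/46, 63/23) → Z = -1370/23
The feasible region has finitely many vertices and no improving ray; the maximum is 446/27 at (8/3, 13/27).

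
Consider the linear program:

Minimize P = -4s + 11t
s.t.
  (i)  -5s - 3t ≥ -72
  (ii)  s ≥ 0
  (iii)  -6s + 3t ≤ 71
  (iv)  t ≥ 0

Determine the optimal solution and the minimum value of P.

s = 72/5, t = 0, minimum P = -288/5

Vertices and P = -4s + 11t:
  (1/11, 787/33) → P = 8645/33
  (72/5, 0) → P = -288/5
  (0, 71/3) → P = 781/3
  (0, 0) → P = 0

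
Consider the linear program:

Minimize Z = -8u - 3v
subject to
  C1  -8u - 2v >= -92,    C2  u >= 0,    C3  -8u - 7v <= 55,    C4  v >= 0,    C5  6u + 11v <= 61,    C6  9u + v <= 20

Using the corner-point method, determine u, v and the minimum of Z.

Vertices and Z = -8u - 3v:
  (0, 0) → Z = 0
  (0, 61/11) → Z = -183/11
  (20/9, 0) → Z = -160/9
  (53/31, 143/31) → Z = -853/31

u = 53/31, v = 143/31, minimum Z = -853/31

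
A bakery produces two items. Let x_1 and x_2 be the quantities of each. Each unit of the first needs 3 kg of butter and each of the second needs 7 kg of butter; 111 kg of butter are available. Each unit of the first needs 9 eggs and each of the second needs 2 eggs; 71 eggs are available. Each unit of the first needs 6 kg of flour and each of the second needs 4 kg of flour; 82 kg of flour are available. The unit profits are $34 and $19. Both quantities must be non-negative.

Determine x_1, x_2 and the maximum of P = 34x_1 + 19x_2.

Feasible corners and P = 34x_1 + 19x_2:
  (0, 0) → P = 0
  (0, 111/7) → P = 2109/7
  (71/9, 0) → P = 2414/9
  (13/3, 14) → P = 1240/3
  (5, 13) → P = 417

x_1 = 5, x_2 = 13, maximum P = 417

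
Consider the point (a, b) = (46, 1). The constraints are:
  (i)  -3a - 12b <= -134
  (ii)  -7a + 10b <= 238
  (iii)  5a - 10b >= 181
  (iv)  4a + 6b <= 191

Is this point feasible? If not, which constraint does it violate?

feasible

(i): -150 ≤ -134 ✓
(ii): -312 ≤ 238 ✓
(iii): 220 ≥ 181 ✓
(iv): 190 ≤ 191 ✓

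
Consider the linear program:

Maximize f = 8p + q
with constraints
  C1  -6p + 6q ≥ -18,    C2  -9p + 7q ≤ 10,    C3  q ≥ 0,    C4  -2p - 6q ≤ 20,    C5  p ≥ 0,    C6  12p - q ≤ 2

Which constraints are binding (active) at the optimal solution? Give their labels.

Corner points and f = 8p + q:
  (0, 10/7) → f = 10/7
  (8/25, 46/25) → f = 22/5
  (0, 0) → f = 0
  (1/6, 0) → f = 4/3

The maximum is at (8/25, 46/25). Substituting into each constraint, equality holds for C2 and C6; the remaining constraints have slack.

C2 and C6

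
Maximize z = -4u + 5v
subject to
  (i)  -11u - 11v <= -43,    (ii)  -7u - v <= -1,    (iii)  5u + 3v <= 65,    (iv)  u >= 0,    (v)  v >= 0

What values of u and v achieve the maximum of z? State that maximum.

u = 0, v = 65/3, maximum z = 325/3

Corner points and z = -4u + 5v:
  (0, 43/11) → z = 215/11
  (43/11, 0) → z = -172/11
  (0, 65/3) → z = 325/3
  (13, 0) → z = -52

The optimum lies where 5u + 3v = 65 and u = 0.
Solving simultaneously gives u = 0, v = 65/3.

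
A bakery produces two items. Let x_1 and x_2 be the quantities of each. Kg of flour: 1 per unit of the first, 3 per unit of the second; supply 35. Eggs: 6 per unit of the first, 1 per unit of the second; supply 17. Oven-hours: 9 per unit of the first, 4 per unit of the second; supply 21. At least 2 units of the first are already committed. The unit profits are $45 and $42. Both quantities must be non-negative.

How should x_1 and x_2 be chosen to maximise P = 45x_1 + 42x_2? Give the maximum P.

x_1 = 2, x_2 = 3/4, maximum P = 243/2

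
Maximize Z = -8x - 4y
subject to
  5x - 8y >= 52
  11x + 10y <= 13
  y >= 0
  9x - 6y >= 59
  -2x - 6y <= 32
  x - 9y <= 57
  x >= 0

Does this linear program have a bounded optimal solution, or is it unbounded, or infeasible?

The boundaries 5x - 8y = 52 and 11x + 10y = 13 meet at (104/23, -169/46), but that point violates y ≥ 0. Every candidate vertex is excluded by some other constraint, so the feasible region is empty.

infeasible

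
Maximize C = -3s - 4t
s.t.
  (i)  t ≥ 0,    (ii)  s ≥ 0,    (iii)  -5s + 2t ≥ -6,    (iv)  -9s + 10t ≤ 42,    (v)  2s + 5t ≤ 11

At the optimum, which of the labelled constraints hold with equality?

Feasible corners and C = -3s - 4t:
  (0, 0) → C = 0
  (6/5, 0) → C = -18/5
  (0, 11/5) → C = -44/5
  (52/29, 43/29) → C = -328/29

The maximum is at (0, 0). Substituting into each constraint, equality holds for (i) and (ii); the remaining constraints have slack.

(i) and (ii)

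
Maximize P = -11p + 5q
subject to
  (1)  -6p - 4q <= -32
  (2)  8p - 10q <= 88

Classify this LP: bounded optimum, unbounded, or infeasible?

unbounded

From the feasible point (168/23, -68/23), moving in the direction (-4, 6) keeps every constraint satisfied while P increases without bound.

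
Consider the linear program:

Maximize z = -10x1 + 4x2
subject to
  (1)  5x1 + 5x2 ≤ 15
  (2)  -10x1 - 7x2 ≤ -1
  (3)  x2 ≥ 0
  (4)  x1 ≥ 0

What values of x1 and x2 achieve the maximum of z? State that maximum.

The binding constraints are 5x1 + 5x2 = 15 and x1 = 0.
Solving simultaneously gives x1 = 0, x2 = 3.

x1 = 0, x2 = 3, maximum z = 12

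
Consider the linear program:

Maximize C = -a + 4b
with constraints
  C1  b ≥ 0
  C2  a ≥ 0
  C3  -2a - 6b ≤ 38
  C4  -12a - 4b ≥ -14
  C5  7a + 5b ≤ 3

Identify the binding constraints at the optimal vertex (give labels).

C2 and C5

Vertices and C = -a + 4b:
  (0, 0) → C = 0
  (3/7, 0) → C = -3/7
  (0, 3/5) → C = 12/5

The maximum is at (0, 3/5). Substituting into each constraint, equality holds for C2 and C5; the remaining constraints have slack.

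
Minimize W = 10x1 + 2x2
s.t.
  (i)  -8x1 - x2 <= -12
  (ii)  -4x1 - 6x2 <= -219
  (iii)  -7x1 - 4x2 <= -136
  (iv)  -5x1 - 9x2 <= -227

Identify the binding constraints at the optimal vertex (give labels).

(i) and (iii)

Vertices and W = 10x1 + 2x2:
  (-88/25, 1004/25) → W = 1128/25
  (-30/13, 989/26) → W = 53
  (203/2, -187/6) → W = 2858/3
The feasible region is unbounded (it extends along (-1, 8), (9, -5)), but W strictly increases along every unbounded feasible direction, so there is no improving ray and the minimum is attained at a vertex.

The minimum is at (-88/25, 1004/25). Substituting into each constraint, equality holds for (i) and (iii); the remaining constraints have slack.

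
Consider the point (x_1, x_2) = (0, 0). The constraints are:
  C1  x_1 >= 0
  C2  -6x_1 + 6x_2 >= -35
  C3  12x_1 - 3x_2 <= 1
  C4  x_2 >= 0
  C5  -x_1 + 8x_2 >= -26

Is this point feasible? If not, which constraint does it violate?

C1: 0 ≥ 0 ✓
C2: 0 ≥ -35 ✓
C3: 0 ≤ 1 ✓
C4: 0 ≥ 0 ✓
C5: 0 ≥ -26 ✓

feasible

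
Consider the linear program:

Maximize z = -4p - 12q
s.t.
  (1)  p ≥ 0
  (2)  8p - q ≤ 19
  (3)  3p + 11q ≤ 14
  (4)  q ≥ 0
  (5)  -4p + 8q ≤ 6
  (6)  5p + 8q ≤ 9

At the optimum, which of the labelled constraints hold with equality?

(1) and (4)

Feasible corners and z = -4p - 12q:
  (0, 0) → z = 0
  (0, 3/4) → z = -9
  (9/5, 0) → z = -36/5
  (1/3, 11/12) → z = -37/3

The maximum is at (0, 0). Substituting into each constraint, equality holds for (1) and (4); the remaining constraints have slack.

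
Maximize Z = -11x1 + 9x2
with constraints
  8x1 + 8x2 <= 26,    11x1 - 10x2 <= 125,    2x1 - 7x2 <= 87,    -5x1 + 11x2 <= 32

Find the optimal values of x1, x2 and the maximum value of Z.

Corner points and Z = -11x1 + 9x2:
  (15/2, -17/4) → Z = -483/4
  (15/64, 193/64) → Z = 393/16
  (5/57, -707/57) → Z = -6418/57
  (-1181/13, -499/13) → Z = 8500/13

The optimum lies where 2x1 - 7x2 = 87 and -5x1 + 11x2 = 32.
Solving simultaneously gives x1 = -1181/13, x2 = -499/13.

x1 = -1181/13, x2 = -499/13, maximum Z = 8500/13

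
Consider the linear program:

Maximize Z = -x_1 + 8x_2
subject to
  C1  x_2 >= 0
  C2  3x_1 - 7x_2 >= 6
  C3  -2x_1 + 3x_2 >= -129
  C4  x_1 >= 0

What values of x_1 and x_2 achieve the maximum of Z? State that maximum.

x_1 = 177, x_2 = 75, maximum Z = 423

Extreme points and Z = -x_1 + 8x_2:
  (2, 0) → Z = -2
  (129/2, 0) → Z = -129/2
  (177, 75) → Z = 423

The binding constraints are 3x_1 - 7x_2 = 6 and -2x_1 + 3x_2 = -129.
Solving simultaneously gives x_1 = 177, x_2 = 75.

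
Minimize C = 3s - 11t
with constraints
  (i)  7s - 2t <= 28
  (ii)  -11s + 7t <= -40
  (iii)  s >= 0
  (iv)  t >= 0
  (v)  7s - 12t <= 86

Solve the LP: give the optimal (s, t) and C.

s = 116/27, t = 28/27, minimum C = 40/27

Corner points and C = 3s - 11t:
  (116/27, 28/27) → C = 40/27
  (4, 0) → C = 12
  (40/11, 0) → C = 120/11

At the optimal vertex, 7s - 2t = 28 and -11s + 7t = -40.
Solving simultaneously gives s = 116/27, t = 28/27.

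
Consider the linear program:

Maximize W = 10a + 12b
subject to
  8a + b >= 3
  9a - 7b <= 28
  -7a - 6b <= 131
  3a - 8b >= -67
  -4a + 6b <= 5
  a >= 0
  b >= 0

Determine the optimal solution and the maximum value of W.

a = 203/26, b = 157/26, maximum W = 1957/13

The optimum lies where 9a - 7b = 28 and -4a + 6b = 5.
Solving simultaneously gives a = 203/26, b = 157/26.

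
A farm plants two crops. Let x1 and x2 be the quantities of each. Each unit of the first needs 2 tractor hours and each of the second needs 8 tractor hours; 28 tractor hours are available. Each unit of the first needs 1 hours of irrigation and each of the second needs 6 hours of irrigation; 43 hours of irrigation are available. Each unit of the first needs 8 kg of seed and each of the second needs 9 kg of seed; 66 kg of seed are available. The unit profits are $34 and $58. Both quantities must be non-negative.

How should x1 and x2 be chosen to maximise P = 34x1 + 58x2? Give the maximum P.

x1 = 6, x2 = 2, maximum P = 320

Vertices and P = 34x1 + 58x2:
  (0, 0) → P = 0
  (0, 7/2) → P = 203
  (33/4, 0) → P = 561/2
  (6, 2) → P = 320

At the optimal vertex, 2x1 + 8x2 = 28 and 8x1 + 9x2 = 66.
Solving simultaneously gives x1 = 6, x2 = 2.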